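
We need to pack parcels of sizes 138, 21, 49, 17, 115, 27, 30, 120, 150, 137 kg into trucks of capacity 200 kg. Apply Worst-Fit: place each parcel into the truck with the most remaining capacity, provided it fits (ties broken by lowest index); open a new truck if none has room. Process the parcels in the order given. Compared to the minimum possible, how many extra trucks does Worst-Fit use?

0

Worst-Fit: [138,21,27] [49,17,115] [30,120] [150] [137] → 5 trucks.
Total size 804 kg; any packing needs at least ⌈804/200⌉ = 5 trucks.
So 5 is already optimal.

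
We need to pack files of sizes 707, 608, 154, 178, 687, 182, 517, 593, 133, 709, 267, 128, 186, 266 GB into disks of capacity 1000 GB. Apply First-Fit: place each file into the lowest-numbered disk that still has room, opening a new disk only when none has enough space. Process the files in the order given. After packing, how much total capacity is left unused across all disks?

685

Put 707 GB in disk 1; 293 GB remain.
Put 608 GB in disk 2; 392 GB remain.
Put 154 GB in disk 1; 139 GB remain.
Put 178 GB in disk 2; 214 GB remain.
Put 687 GB in disk 3; 313 GB remain.
Put 182 GB in disk 2; 32 GB remain.
Put 517 GB in disk 4; 483 GB remain.
Put 593 GB in disk 5; 407 GB remain.
Put 133 GB in disk 1; 6 GB remain.
Put 709 GB in disk 6; 291 GB remain.
Put 267 GB in disk 3; 46 GB remain.
Put 128 GB in disk 4; 355 GB remain.
Put 186 GB in disk 4; 169 GB remain.
Put 266 GB in disk 5; 141 GB remain.
6 disks × 1000 GB = 6000 GB; used 5315 GB; unused 685 GB.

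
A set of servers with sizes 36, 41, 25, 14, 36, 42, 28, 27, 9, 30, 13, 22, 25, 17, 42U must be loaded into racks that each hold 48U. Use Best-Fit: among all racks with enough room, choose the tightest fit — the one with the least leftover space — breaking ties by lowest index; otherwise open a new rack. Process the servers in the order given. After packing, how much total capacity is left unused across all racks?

73

rack 1: place 36U, 12U left
rack 2: place 41U, 7U left
rack 3: place 25U, 23U left
rack 3: place 14U, 9U left
rack 4: place 36U, 12U left
rack 5: place 42U, 6U left
rack 6: place 28U, 20U left
rack 7: place 27U, 21U left
rack 3: place 9U, 0U left
rack 8: place 30U, 18U left
rack 8: place 13U, 5U left
rack 9: place 22U, 26U left
rack 9: place 25U, 1U left
rack 6: place 17U, 3U left
rack 10: place 42U, 6U left
10 racks × 48U = 480U; used 407U; unused 73U.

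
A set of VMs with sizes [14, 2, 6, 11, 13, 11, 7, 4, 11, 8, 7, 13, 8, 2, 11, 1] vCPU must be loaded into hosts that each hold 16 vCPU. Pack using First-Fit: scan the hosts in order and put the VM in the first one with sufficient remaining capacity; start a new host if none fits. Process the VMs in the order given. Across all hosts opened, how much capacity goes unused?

31

Put 14 vCPU in host 1; 2 vCPU remain.
Put 2 vCPU in host 1; 0 vCPU remain.
Put 6 vCPU in host 2; 10 vCPU remain.
Put 11 vCPU in host 3; 5 vCPU remain.
Put 13 vCPU in host 4; 3 vCPU remain.
Put 11 vCPU in host 5; 5 vCPU remain.
Put 7 vCPU in host 2; 3 vCPU remain.
Put 4 vCPU in host 3; 1 vCPU remain.
Put 11 vCPU in host 6; 5 vCPU remain.
Put 8 vCPU in host 7; 8 vCPU remain.
Put 7 vCPU in host 7; 1 vCPU remain.
Put 13 vCPU in host 8; 3 vCPU remain.
Put 8 vCPU in host 9; 8 vCPU remain.
Put 2 vCPU in host 2; 1 vCPU remain.
Put 11 vCPU in host 10; 5 vCPU remain.
Put 1 vCPU in host 2; 0 vCPU remain.
10 hosts × 16 vCPU = 160 vCPU; used 129 vCPU; unused 31 vCPU.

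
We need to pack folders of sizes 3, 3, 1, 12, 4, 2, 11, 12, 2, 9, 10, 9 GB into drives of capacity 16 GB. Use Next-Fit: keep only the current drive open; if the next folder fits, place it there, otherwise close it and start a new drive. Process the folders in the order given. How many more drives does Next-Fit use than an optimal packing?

1

Next-Fit: [3,3,1] [12,4] [2,11] [12,2] [9] [10] [9] → 7 drives.
6 folders exceed 8 GB (half the capacity), and no two of those can share a drive, so at least 6 drives are needed.
An optimal packing achieves that bound: [12,4] [12,3,1] [11,3,2] [10,2] [9] [9] → 6 drives.
Excess: 7 − 6 = 1.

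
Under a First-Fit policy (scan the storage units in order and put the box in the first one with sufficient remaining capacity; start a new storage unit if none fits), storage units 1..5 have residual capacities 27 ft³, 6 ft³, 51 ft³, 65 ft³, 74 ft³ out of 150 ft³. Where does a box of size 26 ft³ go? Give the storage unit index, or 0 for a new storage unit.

Storage units with room: storage unit 1 (27 ft³), storage unit 3 (51 ft³), storage unit 4 (65 ft³), storage unit 5 (74 ft³).
The first with room is storage unit 1.

1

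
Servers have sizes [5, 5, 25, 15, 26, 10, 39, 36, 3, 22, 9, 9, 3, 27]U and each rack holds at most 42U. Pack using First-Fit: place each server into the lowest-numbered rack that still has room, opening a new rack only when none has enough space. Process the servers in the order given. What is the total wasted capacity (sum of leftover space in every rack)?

rack 1: place 5U, 37U left
rack 1: place 5U, 32U left
rack 1: place 25U, 7U left
rack 2: place 15U, 27U left
rack 2: place 26U, 1U left
rack 3: place 10U, 32U left
rack 4: place 39U, 3U left
rack 5: place 36U, 6U left
rack 1: place 3U, 4U left
rack 3: place 22U, 10U left
rack 3: place 9U, 1U left
rack 6: place 9U, 33U left
rack 1: place 3U, 1U left
rack 6: place 27U, 6U left
6 racks × 42U = 252U; used 234U; unused 18U.

18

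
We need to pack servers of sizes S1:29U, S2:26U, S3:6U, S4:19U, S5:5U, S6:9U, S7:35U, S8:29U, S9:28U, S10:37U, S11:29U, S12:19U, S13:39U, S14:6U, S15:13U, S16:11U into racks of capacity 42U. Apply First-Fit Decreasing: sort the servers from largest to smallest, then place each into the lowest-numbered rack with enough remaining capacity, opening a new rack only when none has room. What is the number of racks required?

9

Sorted descending: 39, 37, 35, 29, 29, 29, 28, 26, 19, 19, 13, 11, 9, 6, 6, 5.
39U → rack 1 (remaining 3U)
37U → rack 2 (remaining 5U)
35U → rack 3 (remaining 7U)
29U → rack 4 (remaining 13U)
29U → rack 5 (remaining 13U)
29U → rack 6 (remaining 13U)
28U → rack 7 (remaining 14U)
26U → rack 8 (remaining 16U)
19U → rack 9 (remaining 23U)
19U → rack 9 (remaining 4U)
13U → rack 4 (remaining 0U)
11U → rack 5 (remaining 2U)
9U → rack 6 (remaining 4U)
6U → rack 3 (remaining 1U)
6U → rack 7 (remaining 8U)
5U → rack 2 (remaining 0U)
Final racks: [39] [37,5] [35,6] [29,13] [29,11] [29,9] [28,6] [26] [19,19].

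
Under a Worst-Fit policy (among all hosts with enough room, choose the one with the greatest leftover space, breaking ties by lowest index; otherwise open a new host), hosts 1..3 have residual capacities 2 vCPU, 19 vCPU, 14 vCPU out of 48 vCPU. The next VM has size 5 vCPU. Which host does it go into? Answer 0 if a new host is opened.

Hosts with room: host 2 (19 vCPU), host 3 (14 vCPU).
Most room is host 2 with 19 vCPU free.

2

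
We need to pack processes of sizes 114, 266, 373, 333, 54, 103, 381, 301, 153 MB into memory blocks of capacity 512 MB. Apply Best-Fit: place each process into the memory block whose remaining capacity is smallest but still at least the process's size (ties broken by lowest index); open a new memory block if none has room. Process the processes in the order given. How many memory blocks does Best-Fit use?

memory block 1: place 114 MB, 398 MB left
memory block 1: place 266 MB, 132 MB left
memory block 2: place 373 MB, 139 MB left
memory block 3: place 333 MB, 179 MB left
memory block 1: place 54 MB, 78 MB left
memory block 2: place 103 MB, 36 MB left
memory block 4: place 381 MB, 131 MB left
memory block 5: place 301 MB, 211 MB left
memory block 3: place 153 MB, 26 MB left
Final memory blocks: [114,266,54] [373,103] [333,153] [381] [301].

5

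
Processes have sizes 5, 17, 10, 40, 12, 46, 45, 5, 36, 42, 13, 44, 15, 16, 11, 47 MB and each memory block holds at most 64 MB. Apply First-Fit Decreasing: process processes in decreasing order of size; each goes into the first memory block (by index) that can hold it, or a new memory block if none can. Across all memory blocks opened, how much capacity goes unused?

44

Sorted descending: 47, 46, 45, 44, 42, 40, 36, 17, 16, 15, 13, 12, 11, 10, 5, 5.
Put 47 MB in memory block 1; 17 MB remain.
Put 46 MB in memory block 2; 18 MB remain.
Put 45 MB in memory block 3; 19 MB remain.
Put 44 MB in memory block 4; 20 MB remain.
Put 42 MB in memory block 5; 22 MB remain.
Put 40 MB in memory block 6; 24 MB remain.
Put 36 MB in memory block 7; 28 MB remain.
Put 17 MB in memory block 1; 0 MB remain.
Put 16 MB in memory block 2; 2 MB remain.
Put 15 MB in memory block 3; 4 MB remain.
Put 13 MB in memory block 4; 7 MB remain.
Put 12 MB in memory block 5; 10 MB remain.
Put 11 MB in memory block 6; 13 MB remain.
Put 10 MB in memory block 5; 0 MB remain.
Put 5 MB in memory block 4; 2 MB remain.
Put 5 MB in memory block 6; 8 MB remain.
7 memory blocks × 64 MB = 448 MB; used 404 MB; unused 44 MB.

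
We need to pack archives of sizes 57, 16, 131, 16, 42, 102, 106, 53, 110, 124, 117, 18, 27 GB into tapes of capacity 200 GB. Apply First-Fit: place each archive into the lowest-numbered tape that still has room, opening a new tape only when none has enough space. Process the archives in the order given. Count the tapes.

tape 1: place 57 GB, 143 GB left
tape 1: place 16 GB, 127 GB left
tape 2: place 131 GB, 69 GB left
tape 1: place 16 GB, 111 GB left
tape 1: place 42 GB, 69 GB left
tape 3: place 102 GB, 98 GB left
tape 4: place 106 GB, 94 GB left
tape 1: place 53 GB, 16 GB left
tape 5: place 110 GB, 90 GB left
tape 6: place 124 GB, 76 GB left
tape 7: place 117 GB, 83 GB left
tape 2: place 18 GB, 51 GB left
tape 2: place 27 GB, 24 GB left
Final tapes: [57,16,16,42,53] [131,18,27] [102] [106] [110] [124] [117].

7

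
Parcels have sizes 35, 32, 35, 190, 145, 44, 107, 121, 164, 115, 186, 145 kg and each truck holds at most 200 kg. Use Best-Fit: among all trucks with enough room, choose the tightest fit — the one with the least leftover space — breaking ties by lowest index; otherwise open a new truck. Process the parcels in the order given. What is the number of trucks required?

9

35 kg → truck 1 (remaining 165 kg)
32 kg → truck 1 (remaining 133 kg)
35 kg → truck 1 (remaining 98 kg)
190 kg → truck 2 (remaining 10 kg)
145 kg → truck 3 (remaining 55 kg)
44 kg → truck 3 (remaining 11 kg)
107 kg → truck 4 (remaining 93 kg)
121 kg → truck 5 (remaining 79 kg)
164 kg → truck 6 (remaining 36 kg)
115 kg → truck 7 (remaining 85 kg)
186 kg → truck 8 (remaining 14 kg)
145 kg → truck 9 (remaining 55 kg)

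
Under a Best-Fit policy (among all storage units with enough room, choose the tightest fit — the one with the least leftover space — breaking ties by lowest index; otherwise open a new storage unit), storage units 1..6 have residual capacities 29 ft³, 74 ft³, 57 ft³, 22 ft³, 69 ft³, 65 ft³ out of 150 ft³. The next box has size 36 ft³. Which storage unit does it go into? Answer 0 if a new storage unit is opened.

3

Storage units with room: storage unit 2 (74 ft³), storage unit 3 (57 ft³), storage unit 5 (69 ft³), storage unit 6 (65 ft³).
Tightest fit is storage unit 3 with 57 ft³ free.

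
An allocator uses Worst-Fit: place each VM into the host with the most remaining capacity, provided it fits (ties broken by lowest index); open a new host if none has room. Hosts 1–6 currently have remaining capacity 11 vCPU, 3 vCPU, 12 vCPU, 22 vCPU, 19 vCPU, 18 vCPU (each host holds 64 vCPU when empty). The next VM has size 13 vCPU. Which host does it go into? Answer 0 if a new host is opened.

Hosts with room: host 4 (22 vCPU), host 5 (19 vCPU), host 6 (18 vCPU).
Most room is host 4 with 22 vCPU free.

4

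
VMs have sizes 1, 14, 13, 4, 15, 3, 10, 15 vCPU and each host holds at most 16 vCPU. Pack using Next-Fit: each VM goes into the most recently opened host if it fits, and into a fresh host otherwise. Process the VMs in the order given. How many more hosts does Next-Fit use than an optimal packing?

Next-Fit: [1,14] [13] [4] [15] [3,10] [15] → 6 hosts.
Total size 75 vCPU; any packing needs at least ⌈75/16⌉ = 5 hosts.
An optimal packing achieves that bound: [15,1] [15] [14] [13,3] [10,4] → 5 hosts.
Excess: 6 − 5 = 1.

1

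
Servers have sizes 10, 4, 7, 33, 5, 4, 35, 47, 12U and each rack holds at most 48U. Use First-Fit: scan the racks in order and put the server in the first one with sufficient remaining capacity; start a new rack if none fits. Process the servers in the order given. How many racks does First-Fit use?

Put 10U in rack 1; 38U remain.
Put 4U in rack 1; 34U remain.
Put 7U in rack 1; 27U remain.
Put 33U in rack 2; 15U remain.
Put 5U in rack 1; 22U remain.
Put 4U in rack 1; 18U remain.
Put 35U in rack 3; 13U remain.
Put 47U in rack 4; 1U remain.
Put 12U in rack 1; 6U remain.

4 racks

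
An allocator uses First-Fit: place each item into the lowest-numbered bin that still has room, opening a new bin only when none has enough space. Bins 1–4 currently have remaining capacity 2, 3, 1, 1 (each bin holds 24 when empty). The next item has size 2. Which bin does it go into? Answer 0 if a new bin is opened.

1

Bins with room: bin 1 (2), bin 2 (3).
The first with room is bin 1.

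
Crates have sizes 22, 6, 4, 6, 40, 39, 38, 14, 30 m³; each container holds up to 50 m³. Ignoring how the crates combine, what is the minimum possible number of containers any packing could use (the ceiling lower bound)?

4 containers

Total size = 22 + 6 + 4 + 6 + 40 + 39 + 38 + 14 + 30 = 199 m³.
⌈199 / 50⌉ = 4.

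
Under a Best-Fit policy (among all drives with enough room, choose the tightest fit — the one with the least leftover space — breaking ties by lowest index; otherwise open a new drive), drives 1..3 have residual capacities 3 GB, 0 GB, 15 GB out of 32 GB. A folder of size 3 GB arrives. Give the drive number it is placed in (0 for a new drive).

1

Drives with room: drive 1 (3 GB), drive 3 (15 GB).
Tightest fit is drive 1 with 3 GB free.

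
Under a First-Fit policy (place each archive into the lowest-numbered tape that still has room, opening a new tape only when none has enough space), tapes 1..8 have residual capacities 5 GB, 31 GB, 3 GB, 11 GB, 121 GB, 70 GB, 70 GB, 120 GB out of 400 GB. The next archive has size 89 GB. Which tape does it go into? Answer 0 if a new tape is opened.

5

Tapes with room: tape 5 (121 GB), tape 8 (120 GB).
The first with room is tape 5.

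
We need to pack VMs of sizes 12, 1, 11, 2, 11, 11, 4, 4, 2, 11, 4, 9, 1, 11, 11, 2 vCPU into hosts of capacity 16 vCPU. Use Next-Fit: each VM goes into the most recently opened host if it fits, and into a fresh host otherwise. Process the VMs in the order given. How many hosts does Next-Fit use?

12 vCPU → host 1 (remaining 4 vCPU)
1 vCPU → host 1 (remaining 3 vCPU)
11 vCPU → host 2 (remaining 5 vCPU)
2 vCPU → host 2 (remaining 3 vCPU)
11 vCPU → host 3 (remaining 5 vCPU)
11 vCPU → host 4 (remaining 5 vCPU)
4 vCPU → host 4 (remaining 1 vCPU)
4 vCPU → host 5 (remaining 12 vCPU)
2 vCPU → host 5 (remaining 10 vCPU)
11 vCPU → host 6 (remaining 5 vCPU)
4 vCPU → host 6 (remaining 1 vCPU)
9 vCPU → host 7 (remaining 7 vCPU)
1 vCPU → host 7 (remaining 6 vCPU)
11 vCPU → host 8 (remaining 5 vCPU)
11 vCPU → host 9 (remaining 5 vCPU)
2 vCPU → host 9 (remaining 3 vCPU)

9 hosts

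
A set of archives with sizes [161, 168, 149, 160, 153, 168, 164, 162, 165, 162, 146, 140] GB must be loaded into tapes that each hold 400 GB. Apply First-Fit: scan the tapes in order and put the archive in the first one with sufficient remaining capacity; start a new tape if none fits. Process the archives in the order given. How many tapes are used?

6 tapes

Put 161 GB in tape 1; 239 GB remain.
Put 168 GB in tape 1; 71 GB remain.
Put 149 GB in tape 2; 251 GB remain.
Put 160 GB in tape 2; 91 GB remain.
Put 153 GB in tape 3; 247 GB remain.
Put 168 GB in tape 3; 79 GB remain.
Put 164 GB in tape 4; 236 GB remain.
Put 162 GB in tape 4; 74 GB remain.
Put 165 GB in tape 5; 235 GB remain.
Put 162 GB in tape 5; 73 GB remain.
Put 146 GB in tape 6; 254 GB remain.
Put 140 GB in tape 6; 114 GB remain.
Final tapes: [161,168] [149,160] [153,168] [164,162] [165,162] [146,140].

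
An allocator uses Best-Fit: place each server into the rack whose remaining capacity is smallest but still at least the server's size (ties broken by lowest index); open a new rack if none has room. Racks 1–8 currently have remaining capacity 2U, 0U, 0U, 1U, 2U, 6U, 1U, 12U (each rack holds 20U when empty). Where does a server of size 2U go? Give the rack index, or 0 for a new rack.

1

Racks with room: rack 1 (2U), rack 5 (2U), rack 6 (6U), rack 8 (12U).
Tightest fit is rack 1 with 2U free.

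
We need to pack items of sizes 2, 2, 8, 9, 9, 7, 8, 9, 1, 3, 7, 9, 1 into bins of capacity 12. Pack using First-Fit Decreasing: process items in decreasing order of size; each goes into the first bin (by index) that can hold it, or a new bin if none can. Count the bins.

8

Sorted descending: 9, 9, 9, 9, 8, 8, 7, 7, 3, 2, 2, 1, 1.
9 → bin 1 (remaining 3)
9 → bin 2 (remaining 3)
9 → bin 3 (remaining 3)
9 → bin 4 (remaining 3)
8 → bin 5 (remaining 4)
8 → bin 6 (remaining 4)
7 → bin 7 (remaining 5)
7 → bin 8 (remaining 5)
3 → bin 1 (remaining 0)
2 → bin 2 (remaining 1)
2 → bin 3 (remaining 1)
1 → bin 2 (remaining 0)
1 → bin 3 (remaining 0)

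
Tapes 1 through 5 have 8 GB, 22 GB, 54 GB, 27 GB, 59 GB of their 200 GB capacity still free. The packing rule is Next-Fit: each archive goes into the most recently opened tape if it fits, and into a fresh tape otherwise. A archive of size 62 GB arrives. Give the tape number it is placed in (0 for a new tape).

Next-Fit only looks at tape 5, which has 59 GB free.
62 GB does not fit, so a new tape is opened.

0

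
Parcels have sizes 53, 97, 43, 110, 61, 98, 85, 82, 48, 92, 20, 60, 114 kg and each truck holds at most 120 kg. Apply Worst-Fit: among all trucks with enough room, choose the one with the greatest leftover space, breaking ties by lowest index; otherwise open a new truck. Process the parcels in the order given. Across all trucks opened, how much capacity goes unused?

Put 53 kg in truck 1; 67 kg remain.
Put 97 kg in truck 2; 23 kg remain.
Put 43 kg in truck 1; 24 kg remain.
Put 110 kg in truck 3; 10 kg remain.
Put 61 kg in truck 4; 59 kg remain.
Put 98 kg in truck 5; 22 kg remain.
Put 85 kg in truck 6; 35 kg remain.
Put 82 kg in truck 7; 38 kg remain.
Put 48 kg in truck 4; 11 kg remain.
Put 92 kg in truck 8; 28 kg remain.
Put 20 kg in truck 7; 18 kg remain.
Put 60 kg in truck 9; 60 kg remain.
Put 114 kg in truck 10; 6 kg remain.
10 trucks × 120 kg = 1200 kg; used 963 kg; unused 237 kg.

237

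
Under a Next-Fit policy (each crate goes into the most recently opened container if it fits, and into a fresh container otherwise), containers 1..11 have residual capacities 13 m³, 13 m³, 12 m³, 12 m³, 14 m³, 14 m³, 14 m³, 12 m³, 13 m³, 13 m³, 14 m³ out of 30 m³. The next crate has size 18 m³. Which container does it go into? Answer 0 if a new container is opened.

0

Next-Fit only looks at container 11, which has 14 m³ free.
18 m³ does not fit, so a new container is opened.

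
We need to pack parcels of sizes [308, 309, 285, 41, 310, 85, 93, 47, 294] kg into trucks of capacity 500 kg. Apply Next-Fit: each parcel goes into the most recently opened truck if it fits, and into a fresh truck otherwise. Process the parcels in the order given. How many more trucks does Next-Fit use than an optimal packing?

0

Next-Fit: [308] [309] [285,41] [310,85,93] [47,294] → 5 trucks.
5 parcels exceed 250 kg (half the capacity), and no two of those can share a truck, so at least 5 trucks are needed.
So 5 is already optimal.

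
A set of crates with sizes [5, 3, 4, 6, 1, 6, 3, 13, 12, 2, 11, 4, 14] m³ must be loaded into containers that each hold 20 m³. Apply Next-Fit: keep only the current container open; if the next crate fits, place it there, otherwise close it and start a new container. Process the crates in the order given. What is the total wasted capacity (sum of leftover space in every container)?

36

container 1: place 5 m³, 15 m³ left
container 1: place 3 m³, 12 m³ left
container 1: place 4 m³, 8 m³ left
container 1: place 6 m³, 2 m³ left
container 1: place 1 m³, 1 m³ left
container 2: place 6 m³, 14 m³ left
container 2: place 3 m³, 11 m³ left
container 3: place 13 m³, 7 m³ left
container 4: place 12 m³, 8 m³ left
container 4: place 2 m³, 6 m³ left
container 5: place 11 m³, 9 m³ left
container 5: place 4 m³, 5 m³ left
container 6: place 14 m³, 6 m³ left
6 containers × 20 m³ = 120 m³; used 84 m³; unused 36 m³.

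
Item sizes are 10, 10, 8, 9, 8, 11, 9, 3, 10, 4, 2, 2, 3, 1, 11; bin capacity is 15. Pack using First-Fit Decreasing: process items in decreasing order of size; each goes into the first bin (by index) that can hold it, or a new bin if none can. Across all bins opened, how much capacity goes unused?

34

Sorted descending: 11, 11, 10, 10, 10, 9, 9, 8, 8, 4, 3, 3, 2, 2, 1.
11 → bin 1 (remaining 4)
11 → bin 2 (remaining 4)
10 → bin 3 (remaining 5)
10 → bin 4 (remaining 5)
10 → bin 5 (remaining 5)
9 → bin 6 (remaining 6)
9 → bin 7 (remaining 6)
8 → bin 8 (remaining 7)
8 → bin 9 (remaining 7)
4 → bin 1 (remaining 0)
3 → bin 2 (remaining 1)
3 → bin 3 (remaining 2)
2 → bin 3 (remaining 0)
2 → bin 4 (remaining 3)
1 → bin 2 (remaining 0)
9 bins × 15 = 135; used 101; unused 34.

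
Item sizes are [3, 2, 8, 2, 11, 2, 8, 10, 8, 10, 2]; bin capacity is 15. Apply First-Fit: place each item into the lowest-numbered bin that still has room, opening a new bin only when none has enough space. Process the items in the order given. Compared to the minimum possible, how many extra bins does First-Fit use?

0

First-Fit: [3,2,8,2] [11,2,2] [8] [10] [8] [10] → 6 bins.
6 items exceed 7.5 (half the capacity), and no two of those can share a bin, so at least 6 bins are needed.
So 6 is already optimal.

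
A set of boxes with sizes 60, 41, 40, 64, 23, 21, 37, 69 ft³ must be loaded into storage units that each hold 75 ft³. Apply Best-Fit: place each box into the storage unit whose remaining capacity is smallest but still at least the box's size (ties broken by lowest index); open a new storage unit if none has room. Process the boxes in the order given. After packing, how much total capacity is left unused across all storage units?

Put 60 ft³ in storage unit 1; 15 ft³ remain.
Put 41 ft³ in storage unit 2; 34 ft³ remain.
Put 40 ft³ in storage unit 3; 35 ft³ remain.
Put 64 ft³ in storage unit 4; 11 ft³ remain.
Put 23 ft³ in storage unit 2; 11 ft³ remain.
Put 21 ft³ in storage unit 3; 14 ft³ remain.
Put 37 ft³ in storage unit 5; 38 ft³ remain.
Put 69 ft³ in storage unit 6; 6 ft³ remain.
6 storage units × 75 ft³ = 450 ft³; used 355 ft³; unused 95 ft³.

95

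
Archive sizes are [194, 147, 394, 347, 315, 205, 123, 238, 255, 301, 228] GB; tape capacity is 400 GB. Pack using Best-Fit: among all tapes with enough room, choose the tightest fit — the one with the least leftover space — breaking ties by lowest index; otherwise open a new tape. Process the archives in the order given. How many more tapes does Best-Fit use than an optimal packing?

1

Best-Fit: [194,147] [394] [347] [315] [205,123] [238] [255] [301] [228] → 9 tapes.
8 archives exceed 200 GB (half the capacity), and no two of those can share a tape, so at least 8 tapes are needed.
An optimal packing achieves that bound: [394] [347] [315] [301] [255,123] [238,147] [228] [205,194] → 8 tapes.
Excess: 9 − 8 = 1.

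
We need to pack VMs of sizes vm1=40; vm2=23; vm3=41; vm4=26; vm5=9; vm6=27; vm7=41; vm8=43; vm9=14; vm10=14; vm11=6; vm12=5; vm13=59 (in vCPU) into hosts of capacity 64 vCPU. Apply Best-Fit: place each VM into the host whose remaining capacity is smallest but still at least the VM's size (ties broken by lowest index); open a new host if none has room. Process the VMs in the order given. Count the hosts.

6

host 1: place vm1 (40 vCPU), 24 vCPU left
host 1: place vm2 (23 vCPU), 1 vCPU left
host 2: place vm3 (41 vCPU), 23 vCPU left
host 3: place vm4 (26 vCPU), 38 vCPU left
host 2: place vm5 (9 vCPU), 14 vCPU left
host 3: place vm6 (27 vCPU), 11 vCPU left
host 4: place vm7 (41 vCPU), 23 vCPU left
host 5: place vm8 (43 vCPU), 21 vCPU left
host 2: place vm9 (14 vCPU), 0 vCPU left
host 5: place vm10 (14 vCPU), 7 vCPU left
host 5: place vm11 (6 vCPU), 1 vCPU left
host 3: place vm12 (5 vCPU), 6 vCPU left
host 6: place vm13 (59 vCPU), 5 vCPU left
Final hosts: [40,23] [41,9,14] [26,27,5] [41] [43,14,6] [59].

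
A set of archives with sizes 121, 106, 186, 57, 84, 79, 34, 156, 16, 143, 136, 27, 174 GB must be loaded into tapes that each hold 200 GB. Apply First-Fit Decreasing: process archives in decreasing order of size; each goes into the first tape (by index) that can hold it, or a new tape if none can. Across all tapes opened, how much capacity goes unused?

Sorted descending: 186, 174, 156, 143, 136, 121, 106, 84, 79, 57, 34, 27, 16.
Put 186 GB in tape 1; 14 GB remain.
Put 174 GB in tape 2; 26 GB remain.
Put 156 GB in tape 3; 44 GB remain.
Put 143 GB in tape 4; 57 GB remain.
Put 136 GB in tape 5; 64 GB remain.
Put 121 GB in tape 6; 79 GB remain.
Put 106 GB in tape 7; 94 GB remain.
Put 84 GB in tape 7; 10 GB remain.
Put 79 GB in tape 6; 0 GB remain.
Put 57 GB in tape 4; 0 GB remain.
Put 34 GB in tape 3; 10 GB remain.
Put 27 GB in tape 5; 37 GB remain.
Put 16 GB in tape 2; 10 GB remain.
7 tapes × 200 GB = 1400 GB; used 1319 GB; unused 81 GB.

81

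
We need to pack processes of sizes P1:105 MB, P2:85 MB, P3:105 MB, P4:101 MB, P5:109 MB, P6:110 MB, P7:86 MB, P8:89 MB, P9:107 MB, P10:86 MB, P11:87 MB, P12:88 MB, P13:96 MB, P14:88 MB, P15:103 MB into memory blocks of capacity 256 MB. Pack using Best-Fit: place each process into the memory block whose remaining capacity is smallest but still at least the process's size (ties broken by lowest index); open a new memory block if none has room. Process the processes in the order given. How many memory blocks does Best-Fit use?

Put P1 (105 MB) in memory block 1; 151 MB remain.
Put P2 (85 MB) in memory block 1; 66 MB remain.
Put P3 (105 MB) in memory block 2; 151 MB remain.
Put P4 (101 MB) in memory block 2; 50 MB remain.
Put P5 (109 MB) in memory block 3; 147 MB remain.
Put P6 (110 MB) in memory block 3; 37 MB remain.
Put P7 (86 MB) in memory block 4; 170 MB remain.
Put P8 (89 MB) in memory block 4; 81 MB remain.
Put P9 (107 MB) in memory block 5; 149 MB remain.
Put P10 (86 MB) in memory block 5; 63 MB remain.
Put P11 (87 MB) in memory block 6; 169 MB remain.
Put P12 (88 MB) in memory block 6; 81 MB remain.
Put P13 (96 MB) in memory block 7; 160 MB remain.
Put P14 (88 MB) in memory block 7; 72 MB remain.
Put P15 (103 MB) in memory block 8; 153 MB remain.

8 memory blocks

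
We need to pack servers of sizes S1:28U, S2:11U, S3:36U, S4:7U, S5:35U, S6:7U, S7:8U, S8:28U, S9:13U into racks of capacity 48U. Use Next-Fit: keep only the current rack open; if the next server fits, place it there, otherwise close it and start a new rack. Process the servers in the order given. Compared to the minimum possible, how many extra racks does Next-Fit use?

Next-Fit: [28,11] [36,7] [35,7] [8,28] [13] → 5 racks.
Total size 173U; any packing needs at least ⌈173/48⌉ = 4 racks.
An optimal packing achieves that bound: [36,11] [35,13] [28,8,7] [28,7] → 4 racks.
Excess: 5 − 4 = 1.

1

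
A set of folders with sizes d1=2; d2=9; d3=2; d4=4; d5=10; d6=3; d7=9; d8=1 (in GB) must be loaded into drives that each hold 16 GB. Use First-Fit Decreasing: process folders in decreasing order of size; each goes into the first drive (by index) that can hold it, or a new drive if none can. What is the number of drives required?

Sorted descending: 10, 9, 9, 4, 3, 2, 2, 1.
Put 10 GB in drive 1; 6 GB remain.
Put 9 GB in drive 2; 7 GB remain.
Put 9 GB in drive 3; 7 GB remain.
Put 4 GB in drive 1; 2 GB remain.
Put 3 GB in drive 2; 4 GB remain.
Put 2 GB in drive 1; 0 GB remain.
Put 2 GB in drive 2; 2 GB remain.
Put 1 GB in drive 2; 1 GB remain.

3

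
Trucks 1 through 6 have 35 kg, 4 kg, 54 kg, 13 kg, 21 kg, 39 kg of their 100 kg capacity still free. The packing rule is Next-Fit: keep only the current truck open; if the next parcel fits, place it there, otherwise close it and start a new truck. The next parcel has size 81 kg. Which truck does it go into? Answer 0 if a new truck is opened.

Next-Fit only looks at truck 6, which has 39 kg free.
81 kg does not fit, so a new truck is opened.

0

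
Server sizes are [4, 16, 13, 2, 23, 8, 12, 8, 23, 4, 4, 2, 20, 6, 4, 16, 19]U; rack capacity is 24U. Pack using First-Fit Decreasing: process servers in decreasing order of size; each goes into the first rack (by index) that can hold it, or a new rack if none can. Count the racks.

Sorted descending: 23, 23, 20, 19, 16, 16, 13, 12, 8, 8, 6, 4, 4, 4, 4, 2, 2.
23U → rack 1 (remaining 1U)
23U → rack 2 (remaining 1U)
20U → rack 3 (remaining 4U)
19U → rack 4 (remaining 5U)
16U → rack 5 (remaining 8U)
16U → rack 6 (remaining 8U)
13U → rack 7 (remaining 11U)
12U → rack 8 (remaining 12U)
8U → rack 5 (remaining 0U)
8U → rack 6 (remaining 0U)
6U → rack 7 (remaining 5U)
4U → rack 3 (remaining 0U)
4U → rack 4 (remaining 1U)
4U → rack 7 (remaining 1U)
4U → rack 8 (remaining 8U)
2U → rack 8 (remaining 6U)
2U → rack 8 (remaining 4U)

8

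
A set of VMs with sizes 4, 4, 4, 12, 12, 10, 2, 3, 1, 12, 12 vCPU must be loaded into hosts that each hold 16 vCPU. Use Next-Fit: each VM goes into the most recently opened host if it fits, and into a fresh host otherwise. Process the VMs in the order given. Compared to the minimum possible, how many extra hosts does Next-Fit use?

1

Next-Fit: [4,4,4] [12] [12] [10,2,3,1] [12] [12] → 6 hosts.
Total size 76 vCPU; any packing needs at least ⌈76/16⌉ = 5 hosts.
An optimal packing achieves that bound: [12,4] [12,4] [12,4] [12,3,1] [10,2] → 5 hosts.
Excess: 6 − 5 = 1.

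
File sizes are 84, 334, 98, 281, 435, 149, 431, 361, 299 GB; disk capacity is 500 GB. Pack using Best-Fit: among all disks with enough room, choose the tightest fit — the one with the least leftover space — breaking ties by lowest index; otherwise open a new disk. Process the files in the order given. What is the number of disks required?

84 GB → disk 1 (remaining 416 GB)
334 GB → disk 1 (remaining 82 GB)
98 GB → disk 2 (remaining 402 GB)
281 GB → disk 2 (remaining 121 GB)
435 GB → disk 3 (remaining 65 GB)
149 GB → disk 4 (remaining 351 GB)
431 GB → disk 5 (remaining 69 GB)
361 GB → disk 6 (remaining 139 GB)
299 GB → disk 4 (remaining 52 GB)
Final disks: [84,334] [98,281] [435] [149,299] [431] [361].

6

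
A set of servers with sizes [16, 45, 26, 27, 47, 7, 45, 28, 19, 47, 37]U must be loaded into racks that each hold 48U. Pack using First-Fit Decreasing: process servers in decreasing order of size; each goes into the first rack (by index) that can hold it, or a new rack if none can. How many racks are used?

Sorted descending: 47, 47, 45, 45, 37, 28, 27, 26, 19, 16, 7.
47U → rack 1 (remaining 1U)
47U → rack 2 (remaining 1U)
45U → rack 3 (remaining 3U)
45U → rack 4 (remaining 3U)
37U → rack 5 (remaining 11U)
28U → rack 6 (remaining 20U)
27U → rack 7 (remaining 21U)
26U → rack 8 (remaining 22U)
19U → rack 6 (remaining 1U)
16U → rack 7 (remaining 5U)
7U → rack 5 (remaining 4U)

8 racks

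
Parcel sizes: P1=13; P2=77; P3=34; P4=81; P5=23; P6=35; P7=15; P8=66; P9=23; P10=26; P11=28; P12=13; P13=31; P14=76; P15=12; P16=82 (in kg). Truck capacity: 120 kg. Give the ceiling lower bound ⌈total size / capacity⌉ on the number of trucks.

6

Total size = 13 + 77 + 34 + 81 + 23 + 35 + 15 + 66 + 23 + 26 + 28 + 13 + 31 + 76 + 12 + 82 = 635 kg.
⌈635 / 120⌉ = 6.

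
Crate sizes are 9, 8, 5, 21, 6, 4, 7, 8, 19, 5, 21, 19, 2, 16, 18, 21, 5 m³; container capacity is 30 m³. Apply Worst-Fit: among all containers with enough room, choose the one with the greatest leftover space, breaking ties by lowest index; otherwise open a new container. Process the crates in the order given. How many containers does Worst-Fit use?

container 1: place 9 m³, 21 m³ left
container 1: place 8 m³, 13 m³ left
container 1: place 5 m³, 8 m³ left
container 2: place 21 m³, 9 m³ left
container 2: place 6 m³, 3 m³ left
container 1: place 4 m³, 4 m³ left
container 3: place 7 m³, 23 m³ left
container 3: place 8 m³, 15 m³ left
container 4: place 19 m³, 11 m³ left
container 3: place 5 m³, 10 m³ left
container 5: place 21 m³, 9 m³ left
container 6: place 19 m³, 11 m³ left
container 4: place 2 m³, 9 m³ left
container 7: place 16 m³, 14 m³ left
container 8: place 18 m³, 12 m³ left
container 9: place 21 m³, 9 m³ left
container 7: place 5 m³, 9 m³ left

9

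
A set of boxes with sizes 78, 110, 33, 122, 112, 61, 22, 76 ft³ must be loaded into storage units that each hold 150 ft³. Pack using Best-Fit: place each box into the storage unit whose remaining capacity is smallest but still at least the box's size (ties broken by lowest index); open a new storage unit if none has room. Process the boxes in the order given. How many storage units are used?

5

storage unit 1: place 78 ft³, 72 ft³ left
storage unit 2: place 110 ft³, 40 ft³ left
storage unit 2: place 33 ft³, 7 ft³ left
storage unit 3: place 122 ft³, 28 ft³ left
storage unit 4: place 112 ft³, 38 ft³ left
storage unit 1: place 61 ft³, 11 ft³ left
storage unit 3: place 22 ft³, 6 ft³ left
storage unit 5: place 76 ft³, 74 ft³ left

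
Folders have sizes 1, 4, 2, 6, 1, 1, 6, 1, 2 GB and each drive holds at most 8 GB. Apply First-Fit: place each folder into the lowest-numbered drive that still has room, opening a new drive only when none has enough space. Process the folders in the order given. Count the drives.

drive 1: place 1 GB, 7 GB left
drive 1: place 4 GB, 3 GB left
drive 1: place 2 GB, 1 GB left
drive 2: place 6 GB, 2 GB left
drive 1: place 1 GB, 0 GB left
drive 2: place 1 GB, 1 GB left
drive 3: place 6 GB, 2 GB left
drive 2: place 1 GB, 0 GB left
drive 3: place 2 GB, 0 GB left

3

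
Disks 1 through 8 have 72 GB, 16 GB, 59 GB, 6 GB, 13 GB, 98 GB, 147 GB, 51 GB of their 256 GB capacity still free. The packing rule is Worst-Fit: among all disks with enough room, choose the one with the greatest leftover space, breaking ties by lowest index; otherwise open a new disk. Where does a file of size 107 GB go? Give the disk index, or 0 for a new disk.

7

Disks with room: disk 7 (147 GB).
Most room is disk 7 with 147 GB free.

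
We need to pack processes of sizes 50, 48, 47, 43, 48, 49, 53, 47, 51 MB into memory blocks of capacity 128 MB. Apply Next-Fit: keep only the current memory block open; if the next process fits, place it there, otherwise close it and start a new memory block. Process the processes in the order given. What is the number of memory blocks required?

5 memory blocks

50 MB → memory block 1 (remaining 78 MB)
48 MB → memory block 1 (remaining 30 MB)
47 MB → memory block 2 (remaining 81 MB)
43 MB → memory block 2 (remaining 38 MB)
48 MB → memory block 3 (remaining 80 MB)
49 MB → memory block 3 (remaining 31 MB)
53 MB → memory block 4 (remaining 75 MB)
47 MB → memory block 4 (remaining 28 MB)
51 MB → memory block 5 (remaining 77 MB)
Final memory blocks: [50,48] [47,43] [48,49] [53,47] [51].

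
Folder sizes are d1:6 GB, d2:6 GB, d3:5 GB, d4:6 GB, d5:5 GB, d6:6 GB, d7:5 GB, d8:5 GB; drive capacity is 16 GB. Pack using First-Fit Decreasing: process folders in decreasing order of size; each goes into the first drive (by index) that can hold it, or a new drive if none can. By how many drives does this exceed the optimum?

1

First-Fit Decreasing: [6,6] [6,6] [5,5,5] [5] → 4 drives.
Total size 44 GB; any packing needs at least ⌈44/16⌉ = 3 drives.
An optimal packing achieves that bound: [6,6] [6,5,5] [6,5,5] → 3 drives.
Excess: 4 − 3 = 1.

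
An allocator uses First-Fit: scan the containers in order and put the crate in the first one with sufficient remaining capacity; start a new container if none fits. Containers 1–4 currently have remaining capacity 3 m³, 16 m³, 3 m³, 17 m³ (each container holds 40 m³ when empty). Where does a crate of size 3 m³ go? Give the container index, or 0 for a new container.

1

Containers with room: container 1 (3 m³), container 2 (16 m³), container 3 (3 m³), container 4 (17 m³).
The first with room is container 1.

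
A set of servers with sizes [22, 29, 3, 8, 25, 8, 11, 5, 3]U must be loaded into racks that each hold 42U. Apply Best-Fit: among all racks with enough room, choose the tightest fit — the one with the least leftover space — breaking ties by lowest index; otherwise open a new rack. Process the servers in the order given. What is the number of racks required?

22U → rack 1 (remaining 20U)
29U → rack 2 (remaining 13U)
3U → rack 2 (remaining 10U)
8U → rack 2 (remaining 2U)
25U → rack 3 (remaining 17U)
8U → rack 3 (remaining 9U)
11U → rack 1 (remaining 9U)
5U → rack 1 (remaining 4U)
3U → rack 1 (remaining 1U)

3 racks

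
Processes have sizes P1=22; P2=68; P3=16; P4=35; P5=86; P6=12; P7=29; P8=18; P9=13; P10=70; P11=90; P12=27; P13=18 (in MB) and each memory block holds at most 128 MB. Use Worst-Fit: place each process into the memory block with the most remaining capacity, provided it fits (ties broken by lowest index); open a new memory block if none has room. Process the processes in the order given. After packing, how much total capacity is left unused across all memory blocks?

136

memory block 1: place P1 (22 MB), 106 MB left
memory block 1: place P2 (68 MB), 38 MB left
memory block 1: place P3 (16 MB), 22 MB left
memory block 2: place P4 (35 MB), 93 MB left
memory block 2: place P5 (86 MB), 7 MB left
memory block 1: place P6 (12 MB), 10 MB left
memory block 3: place P7 (29 MB), 99 MB left
memory block 3: place P8 (18 MB), 81 MB left
memory block 3: place P9 (13 MB), 68 MB left
memory block 4: place P10 (70 MB), 58 MB left
memory block 5: place P11 (90 MB), 38 MB left
memory block 3: place P12 (27 MB), 41 MB left
memory block 4: place P13 (18 MB), 40 MB left
5 memory blocks × 128 MB = 640 MB; used 504 MB; unused 136 MB.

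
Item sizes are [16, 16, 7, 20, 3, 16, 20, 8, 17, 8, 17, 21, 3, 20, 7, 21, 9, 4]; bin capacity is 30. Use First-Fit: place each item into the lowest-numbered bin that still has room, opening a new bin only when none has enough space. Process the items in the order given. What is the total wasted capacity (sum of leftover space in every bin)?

67

16 → bin 1 (remaining 14)
16 → bin 2 (remaining 14)
7 → bin 1 (remaining 7)
20 → bin 3 (remaining 10)
3 → bin 1 (remaining 4)
16 → bin 4 (remaining 14)
20 → bin 5 (remaining 10)
8 → bin 2 (remaining 6)
17 → bin 6 (remaining 13)
8 → bin 3 (remaining 2)
17 → bin 7 (remaining 13)
21 → bin 8 (remaining 9)
3 → bin 1 (remaining 1)
20 → bin 9 (remaining 10)
7 → bin 4 (remaining 7)
21 → bin 10 (remaining 9)
9 → bin 5 (remaining 1)
4 → bin 2 (remaining 2)
10 bins × 30 = 300; used 233; unused 67.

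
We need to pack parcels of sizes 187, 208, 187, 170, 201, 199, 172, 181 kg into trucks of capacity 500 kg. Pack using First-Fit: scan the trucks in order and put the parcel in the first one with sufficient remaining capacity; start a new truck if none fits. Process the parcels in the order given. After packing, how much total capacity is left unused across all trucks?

Put 187 kg in truck 1; 313 kg remain.
Put 208 kg in truck 1; 105 kg remain.
Put 187 kg in truck 2; 313 kg remain.
Put 170 kg in truck 2; 143 kg remain.
Put 201 kg in truck 3; 299 kg remain.
Put 199 kg in truck 3; 100 kg remain.
Put 172 kg in truck 4; 328 kg remain.
Put 181 kg in truck 4; 147 kg remain.
4 trucks × 500 kg = 2000 kg; used 1505 kg; unused 495 kg.

495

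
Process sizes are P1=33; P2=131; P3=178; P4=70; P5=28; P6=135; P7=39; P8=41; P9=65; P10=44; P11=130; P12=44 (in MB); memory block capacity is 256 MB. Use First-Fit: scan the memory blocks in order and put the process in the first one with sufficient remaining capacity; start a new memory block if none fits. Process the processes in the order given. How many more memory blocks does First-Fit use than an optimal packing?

First-Fit: [33,131,70] [178,28,39] [135,41,65] [44,130,44] → 4 memory blocks.
Total size 938 MB; any packing needs at least ⌈938/256⌉ = 4 memory blocks.
So 4 is already optimal.

0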